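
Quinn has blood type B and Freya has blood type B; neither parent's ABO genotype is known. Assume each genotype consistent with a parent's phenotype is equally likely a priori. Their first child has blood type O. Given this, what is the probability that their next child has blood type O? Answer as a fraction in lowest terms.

Possible genotypes: Quinn ∈ {BB, BO}; Freya ∈ {BB, BO}.
Weight each parental genotype pair by prior × P(type-O child):
  BO × BO: posterior weight 1; P(next child type O) = 1/4.
Weighted sum = 1/4.

1/4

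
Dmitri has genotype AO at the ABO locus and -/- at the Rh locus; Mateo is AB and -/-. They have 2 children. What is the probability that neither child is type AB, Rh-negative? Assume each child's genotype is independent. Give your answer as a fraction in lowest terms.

9/16

ABO cross AO × AB → 1/2 A, 1/4 B, 1/4 AB.
Rh cross -/- × -/- → 1 Rh-; so P(type AB, Rh-negative) = 1/4 × 1 = 1/4 per child.
P(not type AB, Rh-negative) = 3/4 for one child; (3/4)^2 = 9/16.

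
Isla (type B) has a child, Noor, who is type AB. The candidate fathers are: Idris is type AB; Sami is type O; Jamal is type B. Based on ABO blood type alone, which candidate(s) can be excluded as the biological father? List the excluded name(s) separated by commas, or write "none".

Sami, Jamal

A candidate is excluded only if no genotype consistent with his phenotype could produce a type AB child with a type B mother.
Sami (type O): no genotype consistent with that phenotype can produce a type-AB child with a type-B mother.
Jamal (type B): no genotype consistent with that phenotype can produce a type-AB child with a type-B mother.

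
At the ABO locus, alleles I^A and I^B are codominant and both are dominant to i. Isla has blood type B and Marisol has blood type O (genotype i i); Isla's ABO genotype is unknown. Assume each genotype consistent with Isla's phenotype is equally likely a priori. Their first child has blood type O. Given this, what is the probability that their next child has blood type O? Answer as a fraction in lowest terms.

1/2

Possible genotypes: Isla ∈ {I^B I^B, I^B i}; Marisol ∈ {i i}.
Weight each parental genotype pair by prior × P(type-O child):
  I^B i × i i: posterior weight 1; P(next child type O) = 1/2.
Weighted sum = 1/2.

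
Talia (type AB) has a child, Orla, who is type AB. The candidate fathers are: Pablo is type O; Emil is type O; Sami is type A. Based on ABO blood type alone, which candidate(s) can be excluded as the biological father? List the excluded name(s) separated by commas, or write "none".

A candidate is excluded only if no genotype consistent with his phenotype could produce a type AB child with a type AB mother.
Pablo (type O): no genotype consistent with that phenotype can produce a type-AB child with a type-AB mother.
Emil (type O): no genotype consistent with that phenotype can produce a type-AB child with a type-AB mother.

Pablo, Emil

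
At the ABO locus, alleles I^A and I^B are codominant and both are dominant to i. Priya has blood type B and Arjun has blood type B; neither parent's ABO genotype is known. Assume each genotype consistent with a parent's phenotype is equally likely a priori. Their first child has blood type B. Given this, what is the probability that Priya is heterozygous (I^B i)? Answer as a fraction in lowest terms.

7/15

Possible genotypes: Priya ∈ {I^B I^B, I^B i}; Arjun ∈ {I^B I^B, I^B i}.
Weight each parental genotype pair by prior × P(type-B child):
  I^B I^B × I^B I^B: posterior weight 4/15.
  I^B I^B × I^B i: posterior weight 4/15.
  I^B i × I^B I^B: posterior weight 4/15.
  I^B i × I^B i: posterior weight 1/5.
Sum the posterior weight over pairs where Priya is I^B i: 7/15.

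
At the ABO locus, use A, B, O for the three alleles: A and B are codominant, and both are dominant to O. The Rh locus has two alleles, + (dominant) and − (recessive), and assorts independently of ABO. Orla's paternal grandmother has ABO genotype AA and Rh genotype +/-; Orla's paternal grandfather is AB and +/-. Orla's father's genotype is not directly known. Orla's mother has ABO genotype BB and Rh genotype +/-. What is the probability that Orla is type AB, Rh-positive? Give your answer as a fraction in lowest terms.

9/16

Orla's father's ABO genotype from AA × AB: 1/2 AA, 1/2 AB.
Crossing each possibility with the mother BB and summing P(type AB): 1/2·1 + 1/2·1/2 = 3/4.
Similarly for Rh via the father's Rh distribution: P(Rh+) = 3/4.
Independent loci: 3/4 × 3/4 = 9/16.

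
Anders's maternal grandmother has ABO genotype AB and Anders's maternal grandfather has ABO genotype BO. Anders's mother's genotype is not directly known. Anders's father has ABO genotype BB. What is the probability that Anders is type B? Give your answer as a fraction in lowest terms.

3/4

Anders's mother's ABO genotype from AB × BO: 1/4 AB, 1/4 AO, 1/4 BB, 1/4 BO.
Crossing each possibility with the father BB and summing P(type B): 1/4·1/2 + 1/4·1/2 + 1/4·1 + 1/4·1 = 3/4.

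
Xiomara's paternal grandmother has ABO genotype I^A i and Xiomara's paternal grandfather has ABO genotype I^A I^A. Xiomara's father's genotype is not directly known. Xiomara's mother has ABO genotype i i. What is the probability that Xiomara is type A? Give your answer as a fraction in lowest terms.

3/4

Xiomara's father's ABO genotype from I^A i × I^A I^A: 1/2 I^A I^A, 1/2 I^A i.
Crossing each possibility with the mother i i and summing P(type A): 1/2·1 + 1/2·1/2 = 3/4.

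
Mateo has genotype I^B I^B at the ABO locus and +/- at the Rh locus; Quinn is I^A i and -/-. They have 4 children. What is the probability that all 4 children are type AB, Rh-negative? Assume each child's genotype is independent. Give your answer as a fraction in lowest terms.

1/256

ABO cross I^B I^B × I^A i → 1/2 B, 1/2 AB.
Rh cross +/- × -/- → 1/2 Rh+, 1/2 Rh-; so P(type AB, Rh-negative) = 1/2 × 1/2 = 1/4 per child.
All 4 independent: (1/4)^4 = 1/256.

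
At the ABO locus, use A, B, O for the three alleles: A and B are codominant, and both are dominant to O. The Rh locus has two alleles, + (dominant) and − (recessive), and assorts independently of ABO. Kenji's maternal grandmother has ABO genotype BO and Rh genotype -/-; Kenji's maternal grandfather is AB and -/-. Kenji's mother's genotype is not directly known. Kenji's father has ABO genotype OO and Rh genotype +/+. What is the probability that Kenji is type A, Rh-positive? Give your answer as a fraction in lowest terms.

1/4

Kenji's mother's ABO genotype from BO × AB: 1/4 AB, 1/4 AO, 1/4 BB, 1/4 BO.
Crossing each possibility with the father OO and summing P(type A): 1/4·1/2 + 1/4·1/2 + 1/4·0 + 1/4·0 = 1/4.
Similarly for Rh via the mother's Rh distribution: P(Rh+) = 1.
Independent loci: 1/4 × 1 = 1/4.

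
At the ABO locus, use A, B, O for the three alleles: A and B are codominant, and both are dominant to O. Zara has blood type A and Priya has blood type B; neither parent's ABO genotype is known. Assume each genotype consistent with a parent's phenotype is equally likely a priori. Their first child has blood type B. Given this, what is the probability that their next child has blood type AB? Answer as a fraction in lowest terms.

5/12

Possible genotypes: Zara ∈ {AA, AO}; Priya ∈ {BB, BO}.
Weight each parental genotype pair by prior × P(type-B child):
  AO × BB: posterior weight 2/3; P(next child type AB) = 1/2.
  AO × BO: posterior weight 1/3; P(next child type AB) = 1/4.
Weighted sum = 5/12.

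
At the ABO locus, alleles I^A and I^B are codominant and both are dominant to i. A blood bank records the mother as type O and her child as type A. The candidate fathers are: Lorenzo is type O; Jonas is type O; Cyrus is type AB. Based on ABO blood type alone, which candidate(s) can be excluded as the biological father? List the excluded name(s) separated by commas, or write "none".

A candidate is excluded only if no genotype consistent with his phenotype could produce a type A child with a type O mother.
Lorenzo (type O): no genotype consistent with that phenotype can produce a type-A child with a type-O mother.
Jonas (type O): no genotype consistent with that phenotype can produce a type-A child with a type-O mother.

Lorenzo, Jonas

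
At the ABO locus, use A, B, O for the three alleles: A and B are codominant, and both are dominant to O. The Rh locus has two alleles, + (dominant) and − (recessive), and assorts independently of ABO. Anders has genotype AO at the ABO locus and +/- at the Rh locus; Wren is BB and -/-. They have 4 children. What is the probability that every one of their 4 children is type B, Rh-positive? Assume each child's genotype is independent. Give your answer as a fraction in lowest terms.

ABO cross AO × BB → 1/2 B, 1/2 AB.
Rh cross +/- × -/- → 1/2 Rh+, 1/2 Rh-; so P(type B, Rh-positive) = 1/2 × 1/2 = 1/4 per child.
All 4 independent: (1/4)^4 = 1/256.

1/256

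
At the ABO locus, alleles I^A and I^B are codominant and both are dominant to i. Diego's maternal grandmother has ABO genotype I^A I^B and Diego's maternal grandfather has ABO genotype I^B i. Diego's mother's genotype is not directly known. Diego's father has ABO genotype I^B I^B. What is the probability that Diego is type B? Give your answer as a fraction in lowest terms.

Diego's mother's ABO genotype from I^A I^B × I^B i: 1/4 I^A I^B, 1/4 I^A i, 1/4 I^B I^B, 1/4 I^B i.
Crossing each possibility with the father I^B I^B and summing P(type B): 1/4·1/2 + 1/4·1/2 + 1/4·1 + 1/4·1 = 3/4.

3/4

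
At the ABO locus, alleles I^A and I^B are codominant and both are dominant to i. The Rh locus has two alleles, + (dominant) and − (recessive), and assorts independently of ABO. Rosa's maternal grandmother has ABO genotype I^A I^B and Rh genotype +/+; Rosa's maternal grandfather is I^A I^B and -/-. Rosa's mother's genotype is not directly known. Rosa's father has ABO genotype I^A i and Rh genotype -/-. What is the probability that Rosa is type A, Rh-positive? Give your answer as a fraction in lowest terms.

1/4

Rosa's mother's ABO genotype from I^A I^B × I^A I^B: 1/4 I^A I^A, 1/2 I^A I^B, 1/4 I^B I^B.
Crossing each possibility with the father I^A i and summing P(type A): 1/4·1 + 1/2·1/2 + 1/4·0 = 1/2.
Similarly for Rh via the mother's Rh distribution: P(Rh+) = 1/2.
Independent loci: 1/2 × 1/2 = 1/4.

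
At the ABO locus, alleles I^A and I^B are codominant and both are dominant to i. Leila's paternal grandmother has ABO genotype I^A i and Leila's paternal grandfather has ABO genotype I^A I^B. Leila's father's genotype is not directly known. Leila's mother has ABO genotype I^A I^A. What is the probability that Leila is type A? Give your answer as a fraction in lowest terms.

Leila's father's ABO genotype from I^A i × I^A I^B: 1/4 I^A I^A, 1/4 I^A I^B, 1/4 I^A i, 1/4 I^B i.
Crossing each possibility with the mother I^A I^A and summing P(type A): 1/4·1 + 1/4·1/2 + 1/4·1 + 1/4·1/2 = 3/4.

3/4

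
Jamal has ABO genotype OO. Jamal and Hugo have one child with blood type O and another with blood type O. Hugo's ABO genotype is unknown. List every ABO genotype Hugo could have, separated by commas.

For each candidate genotype of Hugo, check whether crossing it with OO can produce every observed child phenotype.
  AA → possible child types {A} ✗
  AB → possible child types {A, B} ✗
  AO → possible child types {O, A} ✓
  BB → possible child types {B} ✗
  BO → possible child types {O, B} ✓
  OO → possible child types {O} ✓

AO, BO, OO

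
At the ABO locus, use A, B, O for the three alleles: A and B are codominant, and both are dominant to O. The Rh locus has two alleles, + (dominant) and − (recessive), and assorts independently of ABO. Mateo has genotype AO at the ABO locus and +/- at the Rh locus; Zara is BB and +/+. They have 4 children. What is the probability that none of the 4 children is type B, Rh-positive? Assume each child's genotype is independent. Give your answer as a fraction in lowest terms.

ABO cross AO × BB → 1/2 B, 1/2 AB.
Rh cross +/- × +/+ → 1 Rh+; so P(type B, Rh-positive) = 1/2 × 1 = 1/2 per child.
P(not type B, Rh-positive) = 1/2 for one child; (1/2)^4 = 1/16.

1/16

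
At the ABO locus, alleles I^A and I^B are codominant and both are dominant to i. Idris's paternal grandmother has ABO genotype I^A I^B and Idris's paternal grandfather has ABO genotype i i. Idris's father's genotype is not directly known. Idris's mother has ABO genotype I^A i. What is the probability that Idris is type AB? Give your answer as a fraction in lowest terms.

Idris's father's ABO genotype from I^A I^B × i i: 1/2 I^A i, 1/2 I^B i.
Crossing each possibility with the mother I^A i and summing P(type AB): 1/2·0 + 1/2·1/4 = 1/8.

1/8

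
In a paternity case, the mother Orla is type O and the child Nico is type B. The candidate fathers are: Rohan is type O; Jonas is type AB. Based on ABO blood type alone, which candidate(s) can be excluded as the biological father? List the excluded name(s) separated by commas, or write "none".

A candidate is excluded only if no genotype consistent with his phenotype could produce a type B child with a type O mother.
Rohan (type O): no genotype consistent with that phenotype can produce a type-B child with a type-O mother.

Rohan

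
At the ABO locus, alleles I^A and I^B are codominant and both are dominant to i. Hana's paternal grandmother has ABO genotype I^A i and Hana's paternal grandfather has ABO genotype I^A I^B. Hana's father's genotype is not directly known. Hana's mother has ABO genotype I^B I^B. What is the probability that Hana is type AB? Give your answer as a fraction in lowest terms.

1/2

Hana's father's ABO genotype from I^A i × I^A I^B: 1/4 I^A I^A, 1/4 I^A I^B, 1/4 I^A i, 1/4 I^B i.
Crossing each possibility with the mother I^B I^B and summing P(type AB): 1/4·1 + 1/4·1/2 + 1/4·1/2 + 1/4·0 = 1/2.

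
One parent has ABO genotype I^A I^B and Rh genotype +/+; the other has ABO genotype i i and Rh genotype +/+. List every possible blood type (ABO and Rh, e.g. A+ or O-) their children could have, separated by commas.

Gametes from I^A I^B × i i give offspring ABO genotypes I^A i, I^B i, i.e. phenotypes A, B.
Rh cross +/+ × +/+ → phenotypes Rh+.
Combining independently: A+, B+.

A+, B+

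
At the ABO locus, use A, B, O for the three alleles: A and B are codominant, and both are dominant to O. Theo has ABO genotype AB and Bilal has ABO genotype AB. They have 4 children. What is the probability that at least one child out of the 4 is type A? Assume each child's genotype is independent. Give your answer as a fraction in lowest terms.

ABO cross AB × AB → 1/4 A, 1/4 B, 1/2 AB.
So P(type A) = 1/4 per child.
P(none) = (3/4)^4 = 81/256; P(at least one) = 1 − 81/256 = 175/256.

175/256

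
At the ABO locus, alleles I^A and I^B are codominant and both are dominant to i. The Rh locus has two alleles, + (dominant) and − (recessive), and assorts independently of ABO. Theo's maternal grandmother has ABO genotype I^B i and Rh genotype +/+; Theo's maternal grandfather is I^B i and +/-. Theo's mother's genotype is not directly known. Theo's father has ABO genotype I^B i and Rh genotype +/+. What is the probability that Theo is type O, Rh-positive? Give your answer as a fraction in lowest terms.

1/4

Theo's mother's ABO genotype from I^B i × I^B i: 1/4 I^B I^B, 1/2 I^B i, 1/4 i i.
Crossing each possibility with the father I^B i and summing P(type O): 1/4·0 + 1/2·1/4 + 1/4·1/2 = 1/4.
Similarly for Rh via the mother's Rh distribution: P(Rh+) = 1.
Independent loci: 1/4 × 1 = 1/4.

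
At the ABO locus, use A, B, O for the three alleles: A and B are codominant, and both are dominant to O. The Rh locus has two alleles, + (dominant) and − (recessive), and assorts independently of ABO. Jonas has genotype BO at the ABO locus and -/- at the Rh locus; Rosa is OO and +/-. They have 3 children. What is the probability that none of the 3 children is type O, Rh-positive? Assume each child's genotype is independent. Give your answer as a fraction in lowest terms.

ABO cross BO × OO → 1/2 O, 1/2 B.
Rh cross -/- × +/- → 1/2 Rh+, 1/2 Rh-; so P(type O, Rh-positive) = 1/2 × 1/2 = 1/4 per child.
P(not type O, Rh-positive) = 3/4 for one child; (3/4)^3 = 27/64.

27/64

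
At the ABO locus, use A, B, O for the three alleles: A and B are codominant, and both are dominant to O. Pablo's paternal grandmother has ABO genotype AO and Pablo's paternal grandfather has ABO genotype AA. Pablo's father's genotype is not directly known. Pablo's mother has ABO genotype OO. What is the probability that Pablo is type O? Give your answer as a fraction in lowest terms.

Pablo's father's ABO genotype from AO × AA: 1/2 AA, 1/2 AO.
Crossing each possibility with the mother OO and summing P(type O): 1/2·0 + 1/2·1/2 = 1/4.

1/4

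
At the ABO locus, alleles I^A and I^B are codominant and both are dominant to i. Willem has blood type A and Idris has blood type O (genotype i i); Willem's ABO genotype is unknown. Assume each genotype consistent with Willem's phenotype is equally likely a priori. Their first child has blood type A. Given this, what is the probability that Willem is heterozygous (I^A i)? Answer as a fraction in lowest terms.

1/3

Possible genotypes: Willem ∈ {I^A I^A, I^A i}; Idris ∈ {i i}.
Weight each parental genotype pair by prior × P(type-A child):
  I^A I^A × i i: posterior weight 2/3.
  I^A i × i i: posterior weight 1/3.
Sum the posterior weight over pairs where Willem is I^A i: 1/3.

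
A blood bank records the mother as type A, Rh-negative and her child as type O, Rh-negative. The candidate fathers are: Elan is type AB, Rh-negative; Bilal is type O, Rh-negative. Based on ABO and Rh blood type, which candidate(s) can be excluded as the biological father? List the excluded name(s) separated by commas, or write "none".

Elan

A candidate is excluded only if no genotype consistent with his phenotype could produce a type O, Rh-negative child with a type A, Rh-negative mother.
Elan (type AB, Rh-): no genotype consistent with that phenotype can produce a type-O Rh- child with a type-A mother.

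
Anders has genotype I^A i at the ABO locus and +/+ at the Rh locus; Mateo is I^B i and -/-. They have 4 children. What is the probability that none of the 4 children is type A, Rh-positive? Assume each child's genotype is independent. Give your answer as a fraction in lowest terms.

ABO cross I^A i × I^B i → 1/4 O, 1/4 A, 1/4 B, 1/4 AB.
Rh cross +/+ × -/- → 1 Rh+; so P(type A, Rh-positive) = 1/4 × 1 = 1/4 per child.
P(not type A, Rh-positive) = 3/4 for one child; (3/4)^4 = 81/256.

81/256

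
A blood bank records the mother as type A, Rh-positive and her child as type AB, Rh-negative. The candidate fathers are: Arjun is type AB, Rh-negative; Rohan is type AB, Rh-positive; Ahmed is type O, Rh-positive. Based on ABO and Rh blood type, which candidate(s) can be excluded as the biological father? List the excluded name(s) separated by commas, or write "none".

Ahmed

A candidate is excluded only if no genotype consistent with his phenotype could produce a type AB, Rh-negative child with a type A, Rh-positive mother.
Ahmed (type O, Rh+): no genotype consistent with that phenotype can produce a type-AB Rh- child with a type-A mother.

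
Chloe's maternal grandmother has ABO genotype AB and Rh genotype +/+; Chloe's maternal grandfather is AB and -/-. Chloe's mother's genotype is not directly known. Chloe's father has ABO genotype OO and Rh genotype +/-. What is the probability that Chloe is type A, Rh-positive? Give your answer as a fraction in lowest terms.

3/8

Chloe's mother's ABO genotype from AB × AB: 1/4 AA, 1/2 AB, 1/4 BB.
Crossing each possibility with the father OO and summing P(type A): 1/4·1 + 1/2·1/2 + 1/4·0 = 1/2.
Similarly for Rh via the mother's Rh distribution: P(Rh+) = 3/4.
Independent loci: 1/2 × 3/4 = 3/8.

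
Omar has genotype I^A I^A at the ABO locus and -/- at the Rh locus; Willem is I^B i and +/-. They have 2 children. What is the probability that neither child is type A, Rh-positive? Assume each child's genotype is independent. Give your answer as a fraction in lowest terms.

ABO cross I^A I^A × I^B i → 1/2 A, 1/2 AB.
Rh cross -/- × +/- → 1/2 Rh+, 1/2 Rh-; so P(type A, Rh-positive) = 1/2 × 1/2 = 1/4 per child.
P(not type A, Rh-positive) = 3/4 for one child; (3/4)^2 = 9/16.

9/16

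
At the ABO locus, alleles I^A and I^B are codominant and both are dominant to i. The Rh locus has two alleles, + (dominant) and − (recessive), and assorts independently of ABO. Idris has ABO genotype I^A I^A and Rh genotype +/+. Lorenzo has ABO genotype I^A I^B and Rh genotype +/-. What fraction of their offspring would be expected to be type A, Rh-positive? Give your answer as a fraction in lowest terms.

1/2

ABO cross I^A I^A × I^A I^B → offspring phenotypes: 1/2 A, 1/2 AB.
Rh cross +/+ × +/- → 1 Rh+.
Independent loci: P(type A, Rh-positive) = 1/2 × 1 = 1/2.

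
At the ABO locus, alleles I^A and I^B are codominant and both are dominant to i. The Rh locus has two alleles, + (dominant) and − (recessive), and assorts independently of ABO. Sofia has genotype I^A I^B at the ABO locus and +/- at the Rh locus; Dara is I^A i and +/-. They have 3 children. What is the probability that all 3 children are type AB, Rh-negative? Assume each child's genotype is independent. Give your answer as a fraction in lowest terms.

ABO cross I^A I^B × I^A i → 1/2 A, 1/4 B, 1/4 AB.
Rh cross +/- × +/- → 3/4 Rh+, 1/4 Rh-; so P(type AB, Rh-negative) = 1/4 × 1/4 = 1/16 per child.
All 3 independent: (1/16)^3 = 1/4096.

1/4096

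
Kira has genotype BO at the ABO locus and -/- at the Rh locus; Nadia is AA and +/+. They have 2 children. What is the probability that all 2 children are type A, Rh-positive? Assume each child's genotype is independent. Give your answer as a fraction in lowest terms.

1/4

ABO cross BO × AA → 1/2 A, 1/2 AB.
Rh cross -/- × +/+ → 1 Rh+; so P(type A, Rh-positive) = 1/2 × 1 = 1/2 per child.
All 2 independent: (1/2)^2 = 1/4.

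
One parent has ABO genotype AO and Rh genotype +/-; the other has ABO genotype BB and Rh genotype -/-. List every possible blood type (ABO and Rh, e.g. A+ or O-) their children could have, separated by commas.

B+, B-, AB+, AB-

Gametes from AO × BB give offspring ABO genotypes AB, BO, i.e. phenotypes B, AB.
Rh cross +/- × -/- → phenotypes Rh+, Rh-.
Combining independently: B+, B-, AB+, AB-.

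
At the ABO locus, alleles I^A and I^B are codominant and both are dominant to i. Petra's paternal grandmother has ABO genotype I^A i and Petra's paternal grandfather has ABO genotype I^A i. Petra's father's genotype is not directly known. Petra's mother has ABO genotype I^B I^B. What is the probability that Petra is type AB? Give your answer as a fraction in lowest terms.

1/2

Petra's father's ABO genotype from I^A i × I^A i: 1/4 I^A I^A, 1/2 I^A i, 1/4 i i.
Crossing each possibility with the mother I^B I^B and summing P(type AB): 1/4·1 + 1/2·1/2 + 1/4·0 = 1/2.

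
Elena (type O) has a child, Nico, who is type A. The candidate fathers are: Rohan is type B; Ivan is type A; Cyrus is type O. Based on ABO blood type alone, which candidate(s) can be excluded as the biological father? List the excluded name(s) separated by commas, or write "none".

A candidate is excluded only if no genotype consistent with his phenotype could produce a type A child with a type O mother.
Rohan (type B): no genotype consistent with that phenotype can produce a type-A child with a type-O mother.
Cyrus (type O): no genotype consistent with that phenotype can produce a type-A child with a type-O mother.

Rohan, Cyrus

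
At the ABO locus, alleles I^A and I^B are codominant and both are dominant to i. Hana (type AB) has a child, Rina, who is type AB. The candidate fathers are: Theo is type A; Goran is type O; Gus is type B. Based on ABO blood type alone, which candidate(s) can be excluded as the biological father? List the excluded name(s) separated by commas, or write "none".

Goran

A candidate is excluded only if no genotype consistent with his phenotype could produce a type AB child with a type AB mother.
Goran (type O): no genotype consistent with that phenotype can produce a type-AB child with a type-AB mother.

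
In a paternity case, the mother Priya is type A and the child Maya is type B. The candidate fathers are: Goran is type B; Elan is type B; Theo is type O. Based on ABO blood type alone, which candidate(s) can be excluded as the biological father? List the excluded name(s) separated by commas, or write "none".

Theo

A candidate is excluded only if no genotype consistent with his phenotype could produce a type B child with a type A mother.
Theo (type O): no genotype consistent with that phenotype can produce a type-B child with a type-A mother.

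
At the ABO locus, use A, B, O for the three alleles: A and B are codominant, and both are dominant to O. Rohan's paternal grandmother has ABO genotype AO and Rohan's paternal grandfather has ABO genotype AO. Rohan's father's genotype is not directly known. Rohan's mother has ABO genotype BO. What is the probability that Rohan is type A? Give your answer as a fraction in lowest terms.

Rohan's father's ABO genotype from AO × AO: 1/4 AA, 1/2 AO, 1/4 OO.
Crossing each possibility with the mother BO and summing P(type A): 1/4·1/2 + 1/2·1/4 + 1/4·0 = 1/4.

1/4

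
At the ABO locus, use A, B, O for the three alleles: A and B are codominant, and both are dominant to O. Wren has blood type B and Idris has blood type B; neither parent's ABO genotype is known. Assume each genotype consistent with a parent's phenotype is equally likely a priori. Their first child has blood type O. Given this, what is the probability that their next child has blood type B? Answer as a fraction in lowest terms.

3/4

Possible genotypes: Wren ∈ {BB, BO}; Idris ∈ {BB, BO}.
Weight each parental genotype pair by prior × P(type-O child):
  BO × BO: posterior weight 1; P(next child type B) = 3/4.
Weighted sum = 3/4.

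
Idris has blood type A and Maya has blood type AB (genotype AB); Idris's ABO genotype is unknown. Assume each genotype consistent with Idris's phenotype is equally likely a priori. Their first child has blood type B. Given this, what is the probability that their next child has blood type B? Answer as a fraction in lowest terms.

Possible genotypes: Idris ∈ {AA, AO}; Maya ∈ {AB}.
Weight each parental genotype pair by prior × P(type-B child):
  AO × AB: posterior weight 1; P(next child type B) = 1/4.
Weighted sum = 1/4.

1/4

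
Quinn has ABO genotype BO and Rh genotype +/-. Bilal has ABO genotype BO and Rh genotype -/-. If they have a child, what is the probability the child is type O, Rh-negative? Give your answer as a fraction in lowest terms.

ABO cross BO × BO → offspring phenotypes: 1/4 O, 3/4 B.
Rh cross +/- × -/- → 1/2 Rh+, 1/2 Rh-.
Independent loci: P(type O, Rh-negative) = 1/4 × 1/2 = 1/8.

1/8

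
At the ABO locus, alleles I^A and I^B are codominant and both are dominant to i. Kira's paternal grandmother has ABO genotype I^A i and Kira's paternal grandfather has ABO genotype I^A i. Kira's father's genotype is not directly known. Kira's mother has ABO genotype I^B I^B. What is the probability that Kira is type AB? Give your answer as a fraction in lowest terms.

Kira's father's ABO genotype from I^A i × I^A i: 1/4 I^A I^A, 1/2 I^A i, 1/4 i i.
Crossing each possibility with the mother I^B I^B and summing P(type AB): 1/4·1 + 1/2·1/2 + 1/4·0 = 1/2.

1/2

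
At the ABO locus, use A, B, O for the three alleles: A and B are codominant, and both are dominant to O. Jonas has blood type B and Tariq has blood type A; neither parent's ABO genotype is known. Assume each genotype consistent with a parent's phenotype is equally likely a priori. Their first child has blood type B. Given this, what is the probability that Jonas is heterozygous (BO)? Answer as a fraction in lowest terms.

Possible genotypes: Jonas ∈ {BB, BO}; Tariq ∈ {AA, AO}.
Weight each parental genotype pair by prior × P(type-B child):
  BB × AO: posterior weight 2/3.
  BO × AO: posterior weight 1/3.
Sum the posterior weight over pairs where Jonas is BO: 1/3.

1/3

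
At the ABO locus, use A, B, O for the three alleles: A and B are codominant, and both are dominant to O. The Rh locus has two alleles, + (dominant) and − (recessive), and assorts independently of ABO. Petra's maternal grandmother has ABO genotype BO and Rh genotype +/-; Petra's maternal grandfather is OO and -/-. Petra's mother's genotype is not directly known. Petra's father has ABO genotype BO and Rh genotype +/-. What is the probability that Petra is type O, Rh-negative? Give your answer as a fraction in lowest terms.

Petra's mother's ABO genotype from BO × OO: 1/2 BO, 1/2 OO.
Crossing each possibility with the father BO and summing P(type O): 1/2·1/4 + 1/2·1/2 = 3/8.
Similarly for Rh via the mother's Rh distribution: P(Rh-) = 3/8.
Independent loci: 3/8 × 3/8 = 9/64.

9/64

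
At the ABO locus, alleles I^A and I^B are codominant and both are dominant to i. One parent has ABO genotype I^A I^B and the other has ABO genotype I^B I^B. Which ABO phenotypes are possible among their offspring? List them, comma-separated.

B, AB

Gametes from I^A I^B × I^B I^B give offspring ABO genotypes I^A I^B, I^B I^B, i.e. phenotypes B, AB.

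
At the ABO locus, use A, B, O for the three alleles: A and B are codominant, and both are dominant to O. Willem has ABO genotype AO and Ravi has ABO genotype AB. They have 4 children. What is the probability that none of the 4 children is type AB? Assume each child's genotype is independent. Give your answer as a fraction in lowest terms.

ABO cross AO × AB → 1/2 A, 1/4 B, 1/4 AB.
So P(type AB) = 1/4 per child.
P(not type AB) = 3/4 for one child; (3/4)^4 = 81/256.

81/256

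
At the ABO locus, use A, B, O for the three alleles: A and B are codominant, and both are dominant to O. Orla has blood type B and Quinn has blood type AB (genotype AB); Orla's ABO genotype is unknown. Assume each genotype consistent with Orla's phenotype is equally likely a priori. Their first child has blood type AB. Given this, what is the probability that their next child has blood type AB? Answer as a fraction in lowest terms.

Possible genotypes: Orla ∈ {BB, BO}; Quinn ∈ {AB}.
Weight each parental genotype pair by prior × P(type-AB child):
  BB × AB: posterior weight 2/3; P(next child type AB) = 1/2.
  BO × AB: posterior weight 1/3; P(next child type AB) = 1/4.
Weighted sum = 5/12.

5/12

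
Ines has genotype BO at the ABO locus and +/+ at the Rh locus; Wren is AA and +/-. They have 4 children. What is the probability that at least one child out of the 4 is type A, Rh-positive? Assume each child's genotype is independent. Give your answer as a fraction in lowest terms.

15/16

ABO cross BO × AA → 1/2 A, 1/2 AB.
Rh cross +/+ × +/- → 1 Rh+; so P(type A, Rh-positive) = 1/2 × 1 = 1/2 per child.
P(none) = (1/2)^4 = 1/16; P(at least one) = 1 − 1/16 = 15/16.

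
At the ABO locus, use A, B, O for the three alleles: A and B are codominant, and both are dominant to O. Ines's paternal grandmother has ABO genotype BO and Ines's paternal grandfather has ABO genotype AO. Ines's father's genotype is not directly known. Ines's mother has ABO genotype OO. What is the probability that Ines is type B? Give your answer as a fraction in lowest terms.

1/4

Ines's father's ABO genotype from BO × AO: 1/4 AB, 1/4 AO, 1/4 BO, 1/4 OO.
Crossing each possibility with the mother OO and summing P(type B): 1/4·1/2 + 1/4·0 + 1/4·1/2 + 1/4·0 = 1/4.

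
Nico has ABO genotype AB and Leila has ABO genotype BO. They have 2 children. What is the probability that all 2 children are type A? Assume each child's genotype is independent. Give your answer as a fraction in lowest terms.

ABO cross AB × BO → 1/4 A, 1/2 B, 1/4 AB.
So P(type A) = 1/4 per child.
All 2 independent: (1/4)^2 = 1/16.

1/16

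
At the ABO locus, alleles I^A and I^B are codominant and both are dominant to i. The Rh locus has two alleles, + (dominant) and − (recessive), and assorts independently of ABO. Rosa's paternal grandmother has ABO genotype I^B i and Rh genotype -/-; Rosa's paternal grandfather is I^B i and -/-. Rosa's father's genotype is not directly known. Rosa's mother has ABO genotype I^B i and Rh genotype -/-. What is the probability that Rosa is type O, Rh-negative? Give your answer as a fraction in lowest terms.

1/4

Rosa's father's ABO genotype from I^B i × I^B i: 1/4 I^B I^B, 1/2 I^B i, 1/4 i i.
Crossing each possibility with the mother I^B i and summing P(type O): 1/4·0 + 1/2·1/4 + 1/4·1/2 = 1/4.
Similarly for Rh via the father's Rh distribution: P(Rh-) = 1.
Independent loci: 1/4 × 1 = 1/4.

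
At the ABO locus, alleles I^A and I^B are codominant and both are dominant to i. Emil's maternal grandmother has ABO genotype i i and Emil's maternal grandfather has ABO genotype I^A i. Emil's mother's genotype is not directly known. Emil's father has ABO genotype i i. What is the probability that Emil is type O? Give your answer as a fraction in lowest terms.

Emil's mother's ABO genotype from i i × I^A i: 1/2 I^A i, 1/2 i i.
Crossing each possibility with the father i i and summing P(type O): 1/2·1/2 + 1/2·1 = 3/4.

3/4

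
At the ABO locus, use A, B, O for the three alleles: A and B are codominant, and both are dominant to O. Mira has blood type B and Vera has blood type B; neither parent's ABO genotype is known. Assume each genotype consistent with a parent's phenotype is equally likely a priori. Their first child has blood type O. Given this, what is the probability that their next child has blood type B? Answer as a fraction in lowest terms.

3/4

Possible genotypes: Mira ∈ {BB, BO}; Vera ∈ {BB, BO}.
Weight each parental genotype pair by prior × P(type-O child):
  BO × BO: posterior weight 1; P(next child type B) = 3/4.
Weighted sum = 3/4.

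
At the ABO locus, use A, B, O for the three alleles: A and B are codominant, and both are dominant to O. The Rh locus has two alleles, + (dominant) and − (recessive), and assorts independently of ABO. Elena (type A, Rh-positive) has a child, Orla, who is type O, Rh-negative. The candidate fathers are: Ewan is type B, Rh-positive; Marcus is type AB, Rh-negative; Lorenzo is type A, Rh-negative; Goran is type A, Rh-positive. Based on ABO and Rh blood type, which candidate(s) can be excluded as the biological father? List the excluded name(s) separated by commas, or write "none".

A candidate is excluded only if no genotype consistent with his phenotype could produce a type O, Rh-negative child with a type A, Rh-positive mother.
Marcus (type AB, Rh-): no genotype consistent with that phenotype can produce a type-O Rh- child with a type-A mother.

Marcus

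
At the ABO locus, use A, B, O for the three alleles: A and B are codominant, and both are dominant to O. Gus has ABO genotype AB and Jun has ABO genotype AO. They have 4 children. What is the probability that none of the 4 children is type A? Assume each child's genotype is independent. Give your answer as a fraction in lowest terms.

1/16

ABO cross AB × AO → 1/2 A, 1/4 B, 1/4 AB.
So P(type A) = 1/2 per child.
P(not type A) = 1/2 for one child; (1/2)^4 = 1/16.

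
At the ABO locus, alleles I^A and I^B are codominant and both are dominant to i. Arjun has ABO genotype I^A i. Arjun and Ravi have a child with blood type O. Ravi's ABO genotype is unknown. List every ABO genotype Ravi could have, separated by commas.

I^A i, I^B i, i i

For each candidate genotype of Ravi, check whether crossing it with I^A i can produce every observed child phenotype.
  I^A I^A → possible child types {A} ✗
  I^A I^B → possible child types {A, B, AB} ✗
  I^A i → possible child types {O, A} ✓
  I^B I^B → possible child types {B, AB} ✗
  I^B i → possible child types {O, A, B, AB} ✓
  i i → possible child types {O, A} ✓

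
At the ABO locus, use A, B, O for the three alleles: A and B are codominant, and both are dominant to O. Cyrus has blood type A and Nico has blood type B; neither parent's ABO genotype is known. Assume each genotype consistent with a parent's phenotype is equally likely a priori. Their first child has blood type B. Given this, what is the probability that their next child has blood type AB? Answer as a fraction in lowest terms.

5/12

Possible genotypes: Cyrus ∈ {AA, AO}; Nico ∈ {BB, BO}.
Weight each parental genotype pair by prior × P(type-B child):
  AO × BB: posterior weight 2/3; P(next child type AB) = 1/2.
  AO × BO: posterior weight 1/3; P(next child type AB) = 1/4.
Weighted sum = 5/12.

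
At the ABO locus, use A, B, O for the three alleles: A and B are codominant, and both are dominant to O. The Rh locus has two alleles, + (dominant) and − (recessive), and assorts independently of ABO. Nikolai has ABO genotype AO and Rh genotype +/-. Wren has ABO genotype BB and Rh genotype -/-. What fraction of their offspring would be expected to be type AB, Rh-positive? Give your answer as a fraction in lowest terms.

1/4

ABO cross AO × BB → offspring phenotypes: 1/2 B, 1/2 AB.
Rh cross +/- × -/- → 1/2 Rh+, 1/2 Rh-.
Independent loci: P(type AB, Rh-positive) = 1/2 × 1/2 = 1/4.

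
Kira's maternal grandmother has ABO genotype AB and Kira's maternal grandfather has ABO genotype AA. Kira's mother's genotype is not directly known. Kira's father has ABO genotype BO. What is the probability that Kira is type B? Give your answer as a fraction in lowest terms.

Kira's mother's ABO genotype from AB × AA: 1/2 AA, 1/2 AB.
Crossing each possibility with the father BO and summing P(type B): 1/2·0 + 1/2·1/2 = 1/4.

1/4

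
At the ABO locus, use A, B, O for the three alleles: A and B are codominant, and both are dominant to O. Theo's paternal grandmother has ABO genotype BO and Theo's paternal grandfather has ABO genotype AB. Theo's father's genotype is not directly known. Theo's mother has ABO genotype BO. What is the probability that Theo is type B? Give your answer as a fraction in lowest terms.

Theo's father's ABO genotype from BO × AB: 1/4 AB, 1/4 AO, 1/4 BB, 1/4 BO.
Crossing each possibility with the mother BO and summing P(type B): 1/4·1/2 + 1/4·1/4 + 1/4·1 + 1/4·3/4 = 5/8.

5/8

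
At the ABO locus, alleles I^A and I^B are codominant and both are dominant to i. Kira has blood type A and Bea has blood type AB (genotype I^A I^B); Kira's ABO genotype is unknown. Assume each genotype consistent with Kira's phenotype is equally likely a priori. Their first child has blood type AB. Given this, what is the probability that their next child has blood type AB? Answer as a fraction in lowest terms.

5/12

Possible genotypes: Kira ∈ {I^A I^A, I^A i}; Bea ∈ {I^A I^B}.
Weight each parental genotype pair by prior × P(type-AB child):
  I^A I^A × I^A I^B: posterior weight 2/3; P(next child type AB) = 1/2.
  I^A i × I^A I^B: posterior weight 1/3; P(next child type AB) = 1/4.
Weighted sum = 5/12.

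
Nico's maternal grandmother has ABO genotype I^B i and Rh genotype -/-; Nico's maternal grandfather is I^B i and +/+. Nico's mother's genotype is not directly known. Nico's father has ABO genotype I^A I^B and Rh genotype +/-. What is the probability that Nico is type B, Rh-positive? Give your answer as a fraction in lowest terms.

3/8

Nico's mother's ABO genotype from I^B i × I^B i: 1/4 I^B I^B, 1/2 I^B i, 1/4 i i.
Crossing each possibility with the father I^A I^B and summing P(type B): 1/4·1/2 + 1/2·1/2 + 1/4·1/2 = 1/2.
Similarly for Rh via the mother's Rh distribution: P(Rh+) = 3/4.
Independent loci: 1/2 × 3/4 = 3/8.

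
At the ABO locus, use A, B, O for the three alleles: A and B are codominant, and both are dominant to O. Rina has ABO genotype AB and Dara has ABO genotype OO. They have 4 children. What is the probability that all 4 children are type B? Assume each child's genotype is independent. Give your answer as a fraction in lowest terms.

1/16

ABO cross AB × OO → 1/2 A, 1/2 B.
So P(type B) = 1/2 per child.
All 4 independent: (1/2)^4 = 1/16.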